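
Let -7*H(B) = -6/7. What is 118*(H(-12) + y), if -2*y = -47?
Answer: 136585/49 ≈ 2787.4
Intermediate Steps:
y = 47/2 (y = -1/2*(-47) = 47/2 ≈ 23.500)
H(B) = 6/49 (H(B) = -(-6)/(7*7) = -1/7*(-6/7) = 6/49)
118*(H(-12) + y) = 118*(6/49 + 47/2) = 118*(2315/98) = 136585/49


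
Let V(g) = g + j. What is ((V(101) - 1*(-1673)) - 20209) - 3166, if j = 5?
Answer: -21596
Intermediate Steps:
V(g) = 5 + g (V(g) = g + 5 = 5 + g)
((V(101) - 1*(-1673)) - 20209) - 3166 = (((5 + 101) - 1*(-1673)) - 20209) - 3166 = ((106 + 1673) - 20209) - 3166 = (1779 - 20209) - 3166 = -18430 - 3166 = -21596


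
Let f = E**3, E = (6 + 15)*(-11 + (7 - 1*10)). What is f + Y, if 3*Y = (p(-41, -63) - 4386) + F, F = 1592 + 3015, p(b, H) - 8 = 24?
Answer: -76236299/3 ≈ -2.5412e+7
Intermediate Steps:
p(b, H) = 32 (p(b, H) = 8 + 24 = 32)
F = 4607
Y = 253/3 (Y = ((32 - 4386) + 4607)/3 = (-4354 + 4607)/3 = (1/3)*253 = 253/3 ≈ 84.333)
E = -294 (E = 21*(-11 + (7 - 10)) = 21*(-11 - 3) = 21*(-14) = -294)
f = -25412184 (f = (-294)**3 = -25412184)
f + Y = -25412184 + 253/3 = -76236299/3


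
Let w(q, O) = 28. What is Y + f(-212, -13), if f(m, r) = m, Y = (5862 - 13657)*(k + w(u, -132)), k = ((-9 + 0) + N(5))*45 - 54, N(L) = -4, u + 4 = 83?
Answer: 4762533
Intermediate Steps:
u = 79 (u = -4 + 83 = 79)
k = -639 (k = ((-9 + 0) - 4)*45 - 54 = (-9 - 4)*45 - 54 = -13*45 - 54 = -585 - 54 = -639)
Y = 4762745 (Y = (5862 - 13657)*(-639 + 28) = -7795*(-611) = 4762745)
Y + f(-212, -13) = 4762745 - 212 = 4762533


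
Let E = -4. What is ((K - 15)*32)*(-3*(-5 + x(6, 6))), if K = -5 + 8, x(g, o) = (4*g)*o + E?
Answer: 155520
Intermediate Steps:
x(g, o) = -4 + 4*g*o (x(g, o) = (4*g)*o - 4 = 4*g*o - 4 = -4 + 4*g*o)
K = 3
((K - 15)*32)*(-3*(-5 + x(6, 6))) = ((3 - 15)*32)*(-3*(-5 + (-4 + 4*6*6))) = (-12*32)*(-3*(-5 + (-4 + 144))) = -(-1152)*(-5 + 140) = -(-1152)*135 = -384*(-405) = 155520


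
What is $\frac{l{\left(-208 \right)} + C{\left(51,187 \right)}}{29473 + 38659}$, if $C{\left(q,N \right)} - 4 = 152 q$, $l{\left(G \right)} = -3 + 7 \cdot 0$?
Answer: $\frac{7753}{68132} \approx 0.11379$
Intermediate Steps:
$l{\left(G \right)} = -3$ ($l{\left(G \right)} = -3 + 0 = -3$)
$C{\left(q,N \right)} = 4 + 152 q$
$\frac{l{\left(-208 \right)} + C{\left(51,187 \right)}}{29473 + 38659} = \frac{-3 + \left(4 + 152 \cdot 51\right)}{29473 + 38659} = \frac{-3 + \left(4 + 7752\right)}{68132} = \left(-3 + 7756\right) \frac{1}{68132} = 7753 \cdot \frac{1}{68132} = \frac{7753}{68132}$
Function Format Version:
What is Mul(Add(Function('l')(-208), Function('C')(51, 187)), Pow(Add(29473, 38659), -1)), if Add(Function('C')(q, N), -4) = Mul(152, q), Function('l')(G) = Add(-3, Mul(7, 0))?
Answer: Rational(7753, 68132) ≈ 0.11379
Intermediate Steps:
Function('l')(G) = -3 (Function('l')(G) = Add(-3, 0) = -3)
Function('C')(q, N) = Add(4, Mul(152, q))
Mul(Add(Function('l')(-208), Function('C')(51, 187)), Pow(Add(29473, 38659), -1)) = Mul(Add(-3, Add(4, Mul(152, 51))), Pow(Add(29473, 38659), -1)) = Mul(Add(-3, Add(4, 7752)), Pow(68132, -1)) = Mul(Add(-3, 7756), Rational(1, 68132)) = Mul(7753, Rational(1, 68132)) = Rational(7753, 68132)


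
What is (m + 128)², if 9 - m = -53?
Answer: 36100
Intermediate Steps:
m = 62 (m = 9 - 1*(-53) = 9 + 53 = 62)
(m + 128)² = (62 + 128)² = 190² = 36100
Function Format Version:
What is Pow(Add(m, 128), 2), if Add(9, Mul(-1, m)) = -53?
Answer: 36100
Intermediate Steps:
m = 62 (m = Add(9, Mul(-1, -53)) = Add(9, 53) = 62)
Pow(Add(m, 128), 2) = Pow(Add(62, 128), 2) = Pow(190, 2) = 36100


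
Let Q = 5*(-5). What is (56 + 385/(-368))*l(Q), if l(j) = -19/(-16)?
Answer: 384237/5888 ≈ 65.258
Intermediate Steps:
Q = -25
l(j) = 19/16 (l(j) = -19*(-1/16) = 19/16)
(56 + 385/(-368))*l(Q) = (56 + 385/(-368))*(19/16) = (56 + 385*(-1/368))*(19/16) = (56 - 385/368)*(19/16) = (20223/368)*(19/16) = 384237/5888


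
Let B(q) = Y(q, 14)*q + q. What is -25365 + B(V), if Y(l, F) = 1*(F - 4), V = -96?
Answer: -26421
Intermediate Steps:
Y(l, F) = -4 + F (Y(l, F) = 1*(-4 + F) = -4 + F)
B(q) = 11*q (B(q) = (-4 + 14)*q + q = 10*q + q = 11*q)
-25365 + B(V) = -25365 + 11*(-96) = -25365 - 1056 = -26421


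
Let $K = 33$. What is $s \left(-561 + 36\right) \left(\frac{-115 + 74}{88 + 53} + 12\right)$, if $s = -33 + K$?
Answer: $0$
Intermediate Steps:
$s = 0$ ($s = -33 + 33 = 0$)
$s \left(-561 + 36\right) \left(\frac{-115 + 74}{88 + 53} + 12\right) = 0 \left(-561 + 36\right) \left(\frac{-115 + 74}{88 + 53} + 12\right) = 0 \left(- 525 \left(- \frac{41}{141} + 12\right)\right) = 0 \left(\left(-525\right) \frac{1651}{141}\right) = 0 \left(- \frac{288925}{47}\right) = 0$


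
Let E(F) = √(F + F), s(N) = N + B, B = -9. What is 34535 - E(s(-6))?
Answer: 34535 - I*√30 ≈ 34535.0 - 5.4772*I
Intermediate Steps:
s(N) = -9 + N (s(N) = N - 9 = -9 + N)
E(F) = √2*√F (E(F) = √(2*F) = √2*√F)
34535 - E(s(-6)) = 34535 - √2*√(-9 - 6) = 34535 - √2*√(-15) = 34535 - √2*I*√15 = 34535 - I*√30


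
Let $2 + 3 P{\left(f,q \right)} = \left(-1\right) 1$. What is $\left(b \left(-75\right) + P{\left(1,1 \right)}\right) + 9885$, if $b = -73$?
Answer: $15359$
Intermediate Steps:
$P{\left(f,q \right)} = -1$ ($P{\left(f,q \right)} = - \frac{2}{3} + \frac{\left(-1\right) 1}{3} = - \frac{2}{3} + \frac{1}{3} \left(-1\right) = - \frac{2}{3} - \frac{1}{3} = -1$)
$\left(b \left(-75\right) + P{\left(1,1 \right)}\right) + 9885 = \left(\left(-73\right) \left(-75\right) - 1\right) + 9885 = \left(5475 - 1\right) + 9885 = 5474 + 9885 = 15359$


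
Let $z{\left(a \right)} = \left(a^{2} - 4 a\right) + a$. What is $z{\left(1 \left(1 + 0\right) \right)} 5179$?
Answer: $-10358$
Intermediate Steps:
$z{\left(a \right)} = a^{2} - 3 a$
$z{\left(1 \left(1 + 0\right) \right)} 5179 = 1 \left(1 + 0\right) \left(-3 + 1 \left(1 + 0\right)\right) 5179 = 1 \cdot 1 \left(-3 + 1 \cdot 1\right) 5179 = 1 \left(-3 + 1\right) 5179 = 1 \left(-2\right) 5179 = \left(-2\right) 5179 = -10358$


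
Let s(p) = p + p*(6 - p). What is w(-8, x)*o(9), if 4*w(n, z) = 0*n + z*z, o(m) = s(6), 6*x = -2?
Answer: ⅙ ≈ 0.16667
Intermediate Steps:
x = -⅓ (x = (⅙)*(-2) = -⅓ ≈ -0.33333)
o(m) = 6 (o(m) = 6*(7 - 1*6) = 6*(7 - 6) = 6*1 = 6)
w(n, z) = z²/4 (w(n, z) = (0*n + z*z)/4 = (0 + z²)/4 = z²/4)
w(-8, x)*o(9) = ((-⅓)²/4)*6 = ((¼)*(⅑))*6 = (1/36)*6 = ⅙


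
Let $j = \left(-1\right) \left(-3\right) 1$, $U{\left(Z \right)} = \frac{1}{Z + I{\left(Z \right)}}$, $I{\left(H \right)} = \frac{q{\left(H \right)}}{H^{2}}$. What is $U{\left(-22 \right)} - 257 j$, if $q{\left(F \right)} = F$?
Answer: $- \frac{373957}{485} \approx -771.04$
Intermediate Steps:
$I{\left(H \right)} = \frac{1}{H}$ ($I{\left(H \right)} = \frac{H}{H^{2}} = \frac{1}{H}$)
$U{\left(Z \right)} = \frac{1}{Z + \frac{1}{Z}}$
$j = 3$ ($j = 3 \cdot 1 = 3$)
$U{\left(-22 \right)} - 257 j = - \frac{22}{1 + \left(-22\right)^{2}} - 771 = - \frac{22}{1 + 484} - 771 = - \frac{22}{485} - 771 = - \frac{373957}{485}$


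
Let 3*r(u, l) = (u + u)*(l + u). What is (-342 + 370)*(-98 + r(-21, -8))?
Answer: 8624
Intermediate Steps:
r(u, l) = 2*u*(l + u)/3 (r(u, l) = ((u + u)*(l + u))/3 = ((2*u)*(l + u))/3 = (2*u*(l + u))/3 = 2*u*(l + u)/3)
(-342 + 370)*(-98 + r(-21, -8)) = (-342 + 370)*(-98 + (⅔)*(-21)*(-8 - 21)) = 28*(-98 + (⅔)*(-21)*(-29)) = 28*(-98 + 406) = 28*308 = 8624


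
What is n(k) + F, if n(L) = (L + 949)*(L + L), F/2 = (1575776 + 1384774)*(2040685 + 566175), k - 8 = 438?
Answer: 15435479990340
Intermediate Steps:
k = 446 (k = 8 + 438 = 446)
F = 15435478746000 (F = 2*((1575776 + 1384774)*(2040685 + 566175)) = 2*(2960550*2606860) = 2*7717739373000 = 15435478746000)
n(L) = 2*L*(949 + L) (n(L) = (949 + L)*(2*L) = 2*L*(949 + L))
n(k) + F = 2*446*(949 + 446) + 15435478746000 = 2*446*1395 + 15435478746000 = 1244340 + 15435478746000 = 15435479990340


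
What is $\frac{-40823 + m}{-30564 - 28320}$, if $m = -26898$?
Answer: $\frac{67721}{58884} \approx 1.1501$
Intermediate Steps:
$\frac{-40823 + m}{-30564 - 28320} = \frac{-40823 - 26898}{-30564 - 28320} = - \frac{67721}{-58884} = \left(-67721\right) \left(- \frac{1}{58884}\right) = \frac{67721}{58884}$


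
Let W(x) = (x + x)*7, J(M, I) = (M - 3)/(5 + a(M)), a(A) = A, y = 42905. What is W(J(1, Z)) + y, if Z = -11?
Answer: 128701/3 ≈ 42900.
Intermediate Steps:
J(M, I) = (-3 + M)/(5 + M) (J(M, I) = (M - 3)/(5 + M) = (-3 + M)/(5 + M))
W(x) = 14*x (W(x) = (2*x)*7 = 14*x)
W(J(1, Z)) + y = 14*((-3 + 1)/(5 + 1)) + 42905 = 14*(-2/6) + 42905 = 14*((⅙)*(-2)) + 42905 = 14*(-⅓) + 42905 = -14/3 + 42905 = 128701/3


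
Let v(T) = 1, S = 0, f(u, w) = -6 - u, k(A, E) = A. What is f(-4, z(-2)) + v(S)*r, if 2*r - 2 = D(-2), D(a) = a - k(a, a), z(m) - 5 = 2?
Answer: -1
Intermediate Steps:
z(m) = 7 (z(m) = 5 + 2 = 7)
D(a) = 0 (D(a) = a - a = 0)
r = 1 (r = 1 + (1/2)*0 = 1 + 0 = 1)
f(-4, z(-2)) + v(S)*r = (-6 - 1*(-4)) + 1*1 = (-6 + 4) + 1 = -2 + 1 = -1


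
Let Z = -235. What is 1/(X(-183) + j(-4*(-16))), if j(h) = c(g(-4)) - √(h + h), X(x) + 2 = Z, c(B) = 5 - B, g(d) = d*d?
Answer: -31/7672 + √2/7672 ≈ -0.0038563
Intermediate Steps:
g(d) = d²
X(x) = -237 (X(x) = -2 - 235 = -237)
j(h) = -11 - √2*√h (j(h) = (5 - 1*(-4)²) - √(h + h) = (5 - 1*16) - √(2*h) = (5 - 16) - √2*√h = -11 - √2*√h)
1/(X(-183) + j(-4*(-16))) = 1/(-237 + (-11 - √2*√(-4*(-16)))) = 1/(-237 + (-11 - √2*√64)) = 1/(-237 + (-11 - 1*√2*8)) = 1/(-237 + (-11 - 8*√2)) = 1/(-248 - 8*√2)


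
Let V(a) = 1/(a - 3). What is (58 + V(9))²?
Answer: 121801/36 ≈ 3383.4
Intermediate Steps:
V(a) = 1/(-3 + a)
(58 + V(9))² = (58 + 1/(-3 + 9))² = (58 + 1/6)² = (58 + ⅙)² = (349/6)² = 121801/36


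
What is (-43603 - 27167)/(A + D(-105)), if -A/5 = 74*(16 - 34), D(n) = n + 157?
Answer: -35385/3356 ≈ -10.544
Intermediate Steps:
D(n) = 157 + n
A = 6660 (A = -370*(16 - 34) = -370*(-18) = -5*(-1332) = 6660)
(-43603 - 27167)/(A + D(-105)) = (-43603 - 27167)/(6660 + (157 - 105)) = -70770/(6660 + 52) = -70770/6712 = -70770*1/6712 = -35385/3356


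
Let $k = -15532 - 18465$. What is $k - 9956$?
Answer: $-43953$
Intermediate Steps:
$k = -33997$
$k - 9956 = -33997 - 9956 = -43953$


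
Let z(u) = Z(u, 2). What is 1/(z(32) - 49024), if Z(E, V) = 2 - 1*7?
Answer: -1/49029 ≈ -2.0396e-5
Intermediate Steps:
Z(E, V) = -5 (Z(E, V) = 2 - 7 = -5)
z(u) = -5
1/(z(32) - 49024) = 1/(-5 - 49024) = 1/(-49029) = -1/49029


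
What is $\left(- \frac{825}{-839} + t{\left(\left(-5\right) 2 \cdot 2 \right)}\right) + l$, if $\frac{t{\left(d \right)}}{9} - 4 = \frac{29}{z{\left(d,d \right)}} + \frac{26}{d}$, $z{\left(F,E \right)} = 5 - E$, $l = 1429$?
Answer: $\frac{61445143}{41950} \approx 1464.7$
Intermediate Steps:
$t{\left(d \right)} = 36 + \frac{234}{d} + \frac{261}{5 - d}$ ($t{\left(d \right)} = 36 + 9 \left(\frac{29}{5 - d} + \frac{26}{d}\right) = 36 + 9 \left(\frac{26}{d} + \frac{29}{5 - d}\right) = 36 + \left(\frac{234}{d} + \frac{261}{5 - d}\right) = 36 + \frac{234}{d} + \frac{261}{5 - d}$)
$\left(- \frac{825}{-839} + t{\left(\left(-5\right) 2 \cdot 2 \right)}\right) + l = \left(- \frac{825}{-839} + \frac{9 \left(-130 - 23 \left(-5\right) 2 \cdot 2 + 4 \left(\left(-5\right) 2 \cdot 2\right)^{2}\right)}{\left(-5\right) 2 \cdot 2 \left(-5 + \left(-5\right) 2 \cdot 2\right)}\right) + 1429 = \left(\left(-825\right) \left(- \frac{1}{839}\right) + \frac{9 \left(-130 - 23 \left(\left(-10\right) 2\right) + 4 \left(\left(-10\right) 2\right)^{2}\right)}{\left(-10\right) 2 \left(-5 - 20\right)}\right) + 1429 = \left(\frac{825}{839} + \frac{9 \left(-130 - -460 + 4 \left(-20\right)^{2}\right)}{\left(-20\right) \left(-5 - 20\right)}\right) + 1429 = \left(\frac{825}{839} + 9 \left(- \frac{1}{20}\right) \frac{1}{-25} \left(-130 + 460 + 4 \cdot 400\right)\right) + 1429 = \left(\frac{825}{839} + 9 \left(- \frac{1}{20}\right) \left(- \frac{1}{25}\right) \left(-130 + 460 + 1600\right)\right) + 1429 = \left(\frac{825}{839} + 9 \left(- \frac{1}{20}\right) \left(- \frac{1}{25}\right) 1930\right) + 1429 = \left(\frac{825}{839} + \frac{1737}{50}\right) + 1429 = \frac{1498593}{41950} + 1429 = \frac{61445143}{41950}$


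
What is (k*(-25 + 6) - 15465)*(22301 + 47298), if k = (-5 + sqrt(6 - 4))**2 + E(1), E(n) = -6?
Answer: -1104118536 + 13223810*sqrt(2) ≈ -1.0854e+9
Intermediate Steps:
k = -6 + (-5 + sqrt(2))**2 (k = (-5 + sqrt(6 - 4))**2 - 6 = (-5 + sqrt(2))**2 - 6 = -6 + (-5 + sqrt(2))**2 ≈ 6.8579)
(k*(-25 + 6) - 15465)*(22301 + 47298) = ((21 - 10*sqrt(2))*(-25 + 6) - 15465)*(22301 + 47298) = ((21 - 10*sqrt(2))*(-19) - 15465)*69599 = ((-399 + 190*sqrt(2)) - 15465)*69599 = (-15864 + 190*sqrt(2))*69599 = -1104118536 + 13223810*sqrt(2)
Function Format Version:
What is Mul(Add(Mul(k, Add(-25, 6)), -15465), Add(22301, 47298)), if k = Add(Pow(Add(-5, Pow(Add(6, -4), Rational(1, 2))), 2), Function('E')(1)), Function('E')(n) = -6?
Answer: Add(-1104118536, Mul(13223810, Pow(2, Rational(1, 2)))) ≈ -1.0854e+9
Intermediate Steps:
k = Add(-6, Pow(Add(-5, Pow(2, Rational(1, 2))), 2)) (k = Add(Pow(Add(-5, Pow(Add(6, -4), Rational(1, 2))), 2), -6) = Add(Pow(Add(-5, Pow(2, Rational(1, 2))), 2), -6) = Add(-6, Pow(Add(-5, Pow(2, Rational(1, 2))), 2)) ≈ 6.8579)
Mul(Add(Mul(k, Add(-25, 6)), -15465), Add(22301, 47298)) = Mul(Add(Mul(Add(21, Mul(-10, Pow(2, Rational(1, 2)))), Add(-25, 6)), -15465), Add(22301, 47298)) = Mul(Add(Mul(Add(21, Mul(-10, Pow(2, Rational(1, 2)))), -19), -15465), 69599) = Mul(Add(Add(-399, Mul(190, Pow(2, Rational(1, 2)))), -15465), 69599) = Mul(Add(-15864, Mul(190, Pow(2, Rational(1, 2)))), 69599) = Add(-1104118536, Mul(13223810, Pow(2, Rational(1, 2))))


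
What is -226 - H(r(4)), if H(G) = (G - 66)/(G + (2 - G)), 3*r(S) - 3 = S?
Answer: -1165/6 ≈ -194.17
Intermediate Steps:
r(S) = 1 + S/3
H(G) = -33 + G/2 (H(G) = (-66 + G)/2 = (-66 + G)*(½) = -33 + G/2)
-226 - H(r(4)) = -226 - (-33 + (1 + (⅓)*4)/2) = -226 - (-33 + (1 + 4/3)/2) = -226 - (-33 + (½)*(7/3)) = -226 - (-33 + 7/6) = -226 - 1*(-191/6) = -226 + 191/6 = -1165/6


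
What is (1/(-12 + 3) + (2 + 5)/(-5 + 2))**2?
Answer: 484/81 ≈ 5.9753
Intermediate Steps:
(1/(-12 + 3) + (2 + 5)/(-5 + 2))**2 = (1/(-9) + 7/(-3))**2 = (-1/9 + 7*(-1/3))**2 = (-1/9 - 7/3)**2 = (-22/9)**2 = 484/81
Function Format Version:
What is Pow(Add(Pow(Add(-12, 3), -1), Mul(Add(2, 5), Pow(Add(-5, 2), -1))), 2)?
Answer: Rational(484, 81) ≈ 5.9753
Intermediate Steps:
Pow(Add(Pow(Add(-12, 3), -1), Mul(Add(2, 5), Pow(Add(-5, 2), -1))), 2) = Pow(Add(Pow(-9, -1), Mul(7, Pow(-3, -1))), 2) = Pow(Add(Rational(-1, 9), Mul(7, Rational(-1, 3))), 2) = Pow(Add(Rational(-1, 9), Rational(-7, 3)), 2) = Pow(Rational(-22, 9), 2) = Rational(484, 81)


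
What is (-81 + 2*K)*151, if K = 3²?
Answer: -9513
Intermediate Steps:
K = 9
(-81 + 2*K)*151 = (-81 + 2*9)*151 = (-81 + 18)*151 = -63*151 = -9513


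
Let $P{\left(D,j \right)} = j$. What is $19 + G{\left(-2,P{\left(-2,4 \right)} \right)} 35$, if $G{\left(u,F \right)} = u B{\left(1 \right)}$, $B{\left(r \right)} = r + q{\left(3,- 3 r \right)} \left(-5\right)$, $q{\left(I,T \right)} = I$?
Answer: $999$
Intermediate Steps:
$B{\left(r \right)} = -15 + r$ ($B{\left(r \right)} = r + 3 \left(-5\right) = r - 15 = -15 + r$)
$G{\left(u,F \right)} = - 14 u$ ($G{\left(u,F \right)} = u \left(-15 + 1\right) = u \left(-14\right) = - 14 u$)
$19 + G{\left(-2,P{\left(-2,4 \right)} \right)} 35 = 19 + \left(-14\right) \left(-2\right) 35 = 19 + 28 \cdot 35 = 19 + 980 = 999$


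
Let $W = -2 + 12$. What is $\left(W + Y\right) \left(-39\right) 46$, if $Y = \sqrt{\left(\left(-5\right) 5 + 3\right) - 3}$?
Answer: $-17940 - 8970 i \approx -17940.0 - 8970.0 i$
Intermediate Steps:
$W = 10$
$Y = 5 i$ ($Y = \sqrt{\left(-25 + 3\right) - 3} = \sqrt{-22 - 3} = \sqrt{-25} = 5 i \approx 5.0 i$)
$\left(W + Y\right) \left(-39\right) 46 = \left(10 + 5 i\right) \left(-39\right) 46 = \left(-390 - 195 i\right) 46 = -17940 - 8970 i$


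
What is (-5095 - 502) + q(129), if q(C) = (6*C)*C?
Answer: 94249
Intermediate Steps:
q(C) = 6*C**2
(-5095 - 502) + q(129) = (-5095 - 502) + 6*129**2 = -5597 + 6*16641 = -5597 + 99846 = 94249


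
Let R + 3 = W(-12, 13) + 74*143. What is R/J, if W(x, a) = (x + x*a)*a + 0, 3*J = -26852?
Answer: -25185/26852 ≈ -0.93792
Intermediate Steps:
J = -26852/3 (J = (⅓)*(-26852) = -26852/3 ≈ -8950.7)
W(x, a) = a*(x + a*x) (W(x, a) = (x + a*x)*a + 0 = a*(x + a*x) + 0 = a*(x + a*x))
R = 8395 (R = -3 + (13*(-12)*(1 + 13) + 74*143) = -3 + (13*(-12)*14 + 10582) = -3 + (-2184 + 10582) = -3 + 8398 = 8395)
R/J = 8395/(-26852/3) = 8395*(-3/26852) = -25185/26852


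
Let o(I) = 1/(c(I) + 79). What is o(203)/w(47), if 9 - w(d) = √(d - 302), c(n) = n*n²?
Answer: 1/312312224 + I*√255/2810810016 ≈ 3.2019e-9 + 5.6812e-9*I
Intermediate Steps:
c(n) = n³
w(d) = 9 - √(-302 + d) (w(d) = 9 - √(d - 302) = 9 - √(-302 + d))
o(I) = 1/(79 + I³) (o(I) = 1/(I³ + 79) = 1/(79 + I³))
o(203)/w(47) = 1/((79 + 203³)*(9 - √(-302 + 47))) = 1/((79 + 8365427)*(9 - √(-255))) = 1/(8365506*(9 - I*√255))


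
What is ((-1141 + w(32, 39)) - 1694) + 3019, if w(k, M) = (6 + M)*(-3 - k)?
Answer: -1391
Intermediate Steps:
w(k, M) = (-3 - k)*(6 + M)
((-1141 + w(32, 39)) - 1694) + 3019 = ((-1141 + (-18 - 6*32 - 3*39 - 1*39*32)) - 1694) + 3019 = ((-1141 + (-18 - 192 - 117 - 1248)) - 1694) + 3019 = ((-1141 - 1575) - 1694) + 3019 = (-2716 - 1694) + 3019 = -4410 + 3019 = -1391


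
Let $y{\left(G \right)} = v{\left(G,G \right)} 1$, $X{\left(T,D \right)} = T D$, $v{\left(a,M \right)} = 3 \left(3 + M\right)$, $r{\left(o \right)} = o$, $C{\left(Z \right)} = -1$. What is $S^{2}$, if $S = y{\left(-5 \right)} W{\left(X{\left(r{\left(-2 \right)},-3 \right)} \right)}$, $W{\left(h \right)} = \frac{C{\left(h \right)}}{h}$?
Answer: $1$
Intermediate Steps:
$v{\left(a,M \right)} = 9 + 3 M$
$X{\left(T,D \right)} = D T$
$W{\left(h \right)} = - \frac{1}{h}$
$y{\left(G \right)} = 9 + 3 G$ ($y{\left(G \right)} = \left(9 + 3 G\right) 1 = 9 + 3 G$)
$S = 1$ ($S = \left(9 + 3 \left(-5\right)\right) \left(- \frac{1}{\left(-3\right) \left(-2\right)}\right) = \left(9 - 15\right) \left(- \frac{1}{6}\right) = - 6 \left(\left(-1\right) \frac{1}{6}\right) = \left(-6\right) \left(- \frac{1}{6}\right) = 1$)
$S^{2} = 1^{2} = 1$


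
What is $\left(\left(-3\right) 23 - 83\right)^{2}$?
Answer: $23104$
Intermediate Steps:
$\left(\left(-3\right) 23 - 83\right)^{2} = \left(-69 - 83\right)^{2} = \left(-152\right)^{2} = 23104$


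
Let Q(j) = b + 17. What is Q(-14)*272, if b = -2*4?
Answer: 2448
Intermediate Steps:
b = -8
Q(j) = 9 (Q(j) = -8 + 17 = 9)
Q(-14)*272 = 9*272 = 2448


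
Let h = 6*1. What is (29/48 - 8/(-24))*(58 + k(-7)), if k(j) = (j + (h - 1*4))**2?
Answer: 1245/16 ≈ 77.813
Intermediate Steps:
h = 6
k(j) = (2 + j)**2 (k(j) = (j + (6 - 1*4))**2 = (j + (6 - 4))**2 = (j + 2)**2 = (2 + j)**2)
(29/48 - 8/(-24))*(58 + k(-7)) = (29/48 - 8/(-24))*(58 + (2 - 7)**2) = (29*(1/48) - 8*(-1/24))*(58 + (-5)**2) = (29/48 + 1/3)*(58 + 25) = (15/16)*83 = 1245/16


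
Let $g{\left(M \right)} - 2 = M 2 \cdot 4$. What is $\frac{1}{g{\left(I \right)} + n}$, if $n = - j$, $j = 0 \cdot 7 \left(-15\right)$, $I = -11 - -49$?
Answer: $\frac{1}{306} \approx 0.003268$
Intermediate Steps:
$I = 38$ ($I = -11 + 49 = 38$)
$g{\left(M \right)} = 2 + 8 M$ ($g{\left(M \right)} = 2 + M 2 \cdot 4 = 2 + 2 M 4 = 2 + 8 M$)
$j = 0$ ($j = 0 \left(-15\right) = 0$)
$n = 0$ ($n = \left(-1\right) 0 = 0$)
$\frac{1}{g{\left(I \right)} + n} = \frac{1}{\left(2 + 8 \cdot 38\right) + 0} = \frac{1}{\left(2 + 304\right) + 0} = \frac{1}{306 + 0} = \frac{1}{306}$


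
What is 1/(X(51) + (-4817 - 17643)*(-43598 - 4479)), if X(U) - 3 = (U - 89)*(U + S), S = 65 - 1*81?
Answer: 1/1079808093 ≈ 9.2609e-10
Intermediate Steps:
S = -16 (S = 65 - 81 = -16)
X(U) = 3 + (-89 + U)*(-16 + U) (X(U) = 3 + (U - 89)*(U - 16) = 3 + (-89 + U)*(-16 + U))
1/(X(51) + (-4817 - 17643)*(-43598 - 4479)) = 1/((1427 + 51**2 - 105*51) + (-4817 - 17643)*(-43598 - 4479)) = 1/((1427 + 2601 - 5355) - 22460*(-48077)) = 1/(-1327 + 1079809420) = 1/1079808093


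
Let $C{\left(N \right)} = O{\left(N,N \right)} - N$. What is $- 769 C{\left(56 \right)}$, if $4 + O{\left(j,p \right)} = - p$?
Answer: $89204$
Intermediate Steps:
$O{\left(j,p \right)} = -4 - p$
$C{\left(N \right)} = -4 - 2 N$ ($C{\left(N \right)} = \left(-4 - N\right) - N = -4 - 2 N$)
$- 769 C{\left(56 \right)} = - 769 \left(-4 - 112\right) = \left(-769\right) \left(-116\right) = 89204$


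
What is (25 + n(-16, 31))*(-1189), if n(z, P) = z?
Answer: -10701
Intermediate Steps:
(25 + n(-16, 31))*(-1189) = (25 - 16)*(-1189) = 9*(-1189) = -10701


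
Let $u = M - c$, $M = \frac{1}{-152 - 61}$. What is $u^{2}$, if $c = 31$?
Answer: $\frac{43612816}{45369} \approx 961.29$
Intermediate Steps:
$M = - \frac{1}{213}$ ($M = \frac{1}{-152 - 61} = \frac{1}{-213} = - \frac{1}{213} \approx -0.0046948$)
$u = - \frac{6604}{213}$ ($u = - \frac{1}{213} - 31 = - \frac{6604}{213} \approx -31.005$)
$u^{2} = \left(- \frac{6604}{213}\right)^{2} = \frac{43612816}{45369}$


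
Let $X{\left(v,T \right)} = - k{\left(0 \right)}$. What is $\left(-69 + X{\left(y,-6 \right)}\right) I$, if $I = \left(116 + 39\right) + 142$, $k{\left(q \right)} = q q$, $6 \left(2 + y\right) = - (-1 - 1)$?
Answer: $-20493$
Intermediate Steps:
$y = - \frac{5}{3}$ ($y = -2 + \frac{\left(-1\right) \left(-1 - 1\right)}{6} = -2 + \frac{\left(-1\right) \left(-2\right)}{6} = -2 + \frac{1}{6} \cdot 2 = -2 + \frac{1}{3} = - \frac{5}{3} \approx -1.6667$)
$k{\left(q \right)} = q^{2}$
$I = 297$ ($I = 155 + 142 = 297$)
$X{\left(v,T \right)} = 0$ ($X{\left(v,T \right)} = - 0^{2} = \left(-1\right) 0 = 0$)
$\left(-69 + X{\left(y,-6 \right)}\right) I = \left(-69 + 0\right) 297 = \left(-69\right) 297 = -20493$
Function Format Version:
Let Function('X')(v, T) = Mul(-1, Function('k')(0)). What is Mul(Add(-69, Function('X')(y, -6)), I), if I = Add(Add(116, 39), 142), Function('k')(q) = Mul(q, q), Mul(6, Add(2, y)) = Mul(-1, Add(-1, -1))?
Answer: -20493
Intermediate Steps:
y = Rational(-5, 3) (y = Add(-2, Mul(Rational(1, 6), Mul(-1, Add(-1, -1)))) = Add(-2, Mul(Rational(1, 6), Mul(-1, -2))) = Add(-2, Mul(Rational(1, 6), 2)) = Add(-2, Rational(1, 3)) = Rational(-5, 3) ≈ -1.6667)
Function('k')(q) = Pow(q, 2)
I = 297 (I = Add(155, 142) = 297)
Function('X')(v, T) = 0 (Function('X')(v, T) = Mul(-1, Pow(0, 2)) = Mul(-1, 0) = 0)
Mul(Add(-69, Function('X')(y, -6)), I) = Mul(Add(-69, 0), 297) = Mul(-69, 297) = -20493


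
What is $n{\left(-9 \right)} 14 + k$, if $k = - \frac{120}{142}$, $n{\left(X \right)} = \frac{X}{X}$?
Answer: $\frac{934}{71} \approx 13.155$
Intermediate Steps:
$n{\left(X \right)} = 1$
$k = - \frac{60}{71}$ ($k = \left(-120\right) \frac{1}{142} = - \frac{60}{71} \approx -0.84507$)
$n{\left(-9 \right)} 14 + k = 1 \cdot 14 - \frac{60}{71} = 14 - \frac{60}{71} = \frac{934}{71}$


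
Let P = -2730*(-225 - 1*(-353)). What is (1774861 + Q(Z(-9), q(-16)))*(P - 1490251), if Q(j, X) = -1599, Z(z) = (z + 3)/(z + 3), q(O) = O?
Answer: -3262254142042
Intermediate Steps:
P = -349440 (P = -2730*(-225 + 353) = -2730*128 = -349440)
Z(z) = 1 (Z(z) = (3 + z)/(3 + z) = 1)
(1774861 + Q(Z(-9), q(-16)))*(P - 1490251) = (1774861 - 1599)*(-349440 - 1490251) = 1773262*(-1839691) = -3262254142042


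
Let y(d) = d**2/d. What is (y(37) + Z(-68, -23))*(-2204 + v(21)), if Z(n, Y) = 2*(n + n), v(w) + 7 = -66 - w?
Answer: 540030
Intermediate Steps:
v(w) = -73 - w (v(w) = -7 + (-66 - w) = -73 - w)
Z(n, Y) = 4*n (Z(n, Y) = 2*(2*n) = 4*n)
y(d) = d
(y(37) + Z(-68, -23))*(-2204 + v(21)) = (37 + 4*(-68))*(-2204 + (-73 - 1*21)) = (37 - 272)*(-2204 + (-73 - 21)) = -235*(-2204 - 94) = -235*(-2298) = 540030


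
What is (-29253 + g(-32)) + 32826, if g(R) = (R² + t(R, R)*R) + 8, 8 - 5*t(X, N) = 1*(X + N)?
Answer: 20721/5 ≈ 4144.2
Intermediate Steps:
t(X, N) = 8/5 - N/5 - X/5 (t(X, N) = 8/5 - (X + N)/5 = 8/5 - (N + X)/5 = 8/5 + (-N/5 - X/5) = 8/5 - N/5 - X/5)
g(R) = 8 + R² + R*(8/5 - 2*R/5) (g(R) = (R² + (8/5 - R/5 - R/5)*R) + 8 = (R² + (8/5 - 2*R/5)*R) + 8 = (R² + R*(8/5 - 2*R/5)) + 8 = 8 + R² + R*(8/5 - 2*R/5))
(-29253 + g(-32)) + 32826 = (-29253 + (8 + (⅗)*(-32)² + (8/5)*(-32))) + 32826 = (-29253 + (8 + (⅗)*1024 - 256/5)) + 32826 = (-29253 + (8 + 3072/5 - 256/5)) + 32826 = (-29253 + 2856/5) + 32826 = -143409/5 + 32826 = 20721/5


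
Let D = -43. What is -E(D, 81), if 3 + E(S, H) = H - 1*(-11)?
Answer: -89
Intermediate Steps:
E(S, H) = 8 + H (E(S, H) = -3 + (H - 1*(-11)) = -3 + (H + 11) = -3 + (11 + H) = 8 + H)
-E(D, 81) = -(8 + 81) = -1*89 = -89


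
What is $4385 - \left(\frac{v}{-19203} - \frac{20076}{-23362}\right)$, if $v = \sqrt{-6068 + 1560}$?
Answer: $\frac{51211147}{11681} + \frac{14 i \sqrt{23}}{19203} \approx 4384.1 + 0.0034964 i$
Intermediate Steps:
$v = 14 i \sqrt{23}$ ($v = \sqrt{-4508} = 14 i \sqrt{23} \approx 67.142 i$)
$4385 - \left(\frac{v}{-19203} - \frac{20076}{-23362}\right) = 4385 - \left(\frac{14 i \sqrt{23}}{-19203} - \frac{20076}{-23362}\right) = 4385 - \left(14 i \sqrt{23} \left(- \frac{1}{19203}\right) - - \frac{10038}{11681}\right) = 4385 - \left(- \frac{14 i \sqrt{23}}{19203} + \frac{10038}{11681}\right) = 4385 - \left(\frac{10038}{11681} - \frac{14 i \sqrt{23}}{19203}\right) = \frac{51211147}{11681} + \frac{14 i \sqrt{23}}{19203}$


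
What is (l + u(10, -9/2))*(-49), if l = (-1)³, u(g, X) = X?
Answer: 539/2 ≈ 269.50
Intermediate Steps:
l = -1
(l + u(10, -9/2))*(-49) = (-1 - 9/2)*(-49) = -11/2*(-49) = 539/2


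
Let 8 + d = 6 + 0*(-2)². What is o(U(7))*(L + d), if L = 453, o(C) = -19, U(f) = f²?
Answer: -8569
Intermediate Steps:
d = -2 (d = -8 + (6 + 0*(-2)²) = -8 + (6 + 0*4) = -8 + (6 + 0) = -8 + 6 = -2)
o(U(7))*(L + d) = -19*(453 - 2) = -19*451 = -8569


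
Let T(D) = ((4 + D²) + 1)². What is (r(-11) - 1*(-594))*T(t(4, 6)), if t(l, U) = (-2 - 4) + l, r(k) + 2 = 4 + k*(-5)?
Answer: 52731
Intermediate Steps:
r(k) = 2 - 5*k (r(k) = -2 + (4 + k*(-5)) = -2 + (4 - 5*k) = 2 - 5*k)
t(l, U) = -6 + l
T(D) = (5 + D²)²
(r(-11) - 1*(-594))*T(t(4, 6)) = ((2 - 5*(-11)) - 1*(-594))*(5 + (-6 + 4)²)² = ((2 + 55) + 594)*(5 + (-2)²)² = (57 + 594)*(5 + 4)² = 651*9² = 651*81 = 52731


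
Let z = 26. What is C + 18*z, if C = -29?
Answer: 439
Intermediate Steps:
C + 18*z = -29 + 18*26 = -29 + 468 = 439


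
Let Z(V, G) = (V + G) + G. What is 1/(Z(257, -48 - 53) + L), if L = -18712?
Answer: -1/18657 ≈ -5.3599e-5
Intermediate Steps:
Z(V, G) = V + 2*G (Z(V, G) = (G + V) + G = V + 2*G)
1/(Z(257, -48 - 53) + L) = 1/((257 + 2*(-48 - 53)) - 18712) = 1/((257 + 2*(-101)) - 18712) = 1/((257 - 202) - 18712) = 1/(55 - 18712) = 1/(-18657) = -1/18657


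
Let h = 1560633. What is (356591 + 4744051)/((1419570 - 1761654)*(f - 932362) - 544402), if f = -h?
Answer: 2550321/426406578589 ≈ 5.9810e-6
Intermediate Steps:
f = -1560633 (f = -1*1560633 = -1560633)
(356591 + 4744051)/((1419570 - 1761654)*(f - 932362) - 544402) = (356591 + 4744051)/((1419570 - 1761654)*(-1560633 - 932362) - 544402) = 5100642/(-342084*(-2492995) - 544402) = 5100642/(852813701580 - 544402) = 5100642/852813157178 = 5100642*(1/852813157178) = 2550321/426406578589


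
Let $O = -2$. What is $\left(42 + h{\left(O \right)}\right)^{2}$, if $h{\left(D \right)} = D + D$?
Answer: $1444$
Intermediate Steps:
$h{\left(D \right)} = 2 D$
$\left(42 + h{\left(O \right)}\right)^{2} = \left(42 + 2 \left(-2\right)\right)^{2} = \left(42 - 4\right)^{2} = 38^{2} = 1444$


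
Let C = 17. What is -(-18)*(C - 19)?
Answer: -36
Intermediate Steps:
-(-18)*(C - 19) = -(-18)*(17 - 19) = -(-18)*(-2) = -1*36 = -36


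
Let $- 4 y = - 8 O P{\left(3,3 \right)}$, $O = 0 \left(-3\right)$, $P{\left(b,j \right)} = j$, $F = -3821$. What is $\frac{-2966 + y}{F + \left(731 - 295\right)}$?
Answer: $\frac{2966}{3385} \approx 0.87622$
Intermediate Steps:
$O = 0$
$y = 0$ ($y = - \frac{\left(-8\right) 0 \cdot 3}{4} = - \frac{0 \cdot 3}{4} = \left(- \frac{1}{4}\right) 0 = 0$)
$\frac{-2966 + y}{F + \left(731 - 295\right)} = \frac{-2966 + 0}{-3821 + \left(731 - 295\right)} = - \frac{2966}{-3821 + 436} = - \frac{2966}{-3385} = \left(-2966\right) \left(- \frac{1}{3385}\right) = \frac{2966}{3385}$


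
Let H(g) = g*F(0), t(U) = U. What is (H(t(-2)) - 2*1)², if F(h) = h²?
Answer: 4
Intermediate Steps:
H(g) = 0 (H(g) = g*0² = g*0 = 0)
(H(t(-2)) - 2*1)² = (0 - 2*1)² = (0 - 2)² = (-2)² = 4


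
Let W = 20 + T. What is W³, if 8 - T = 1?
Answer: 19683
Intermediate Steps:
T = 7 (T = 8 - 1*1 = 8 - 1 = 7)
W = 27 (W = 20 + 7 = 27)
W³ = 27³ = 19683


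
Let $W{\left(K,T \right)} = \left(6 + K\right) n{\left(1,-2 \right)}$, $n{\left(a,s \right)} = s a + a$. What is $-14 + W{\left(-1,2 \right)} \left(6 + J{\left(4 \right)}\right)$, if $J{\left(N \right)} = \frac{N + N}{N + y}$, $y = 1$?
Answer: $-52$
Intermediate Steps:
$n{\left(a,s \right)} = a + a s$ ($n{\left(a,s \right)} = a s + a = a + a s$)
$J{\left(N \right)} = \frac{2 N}{1 + N}$ ($J{\left(N \right)} = \frac{N + N}{N + 1} = \frac{2 N}{1 + N}$)
$W{\left(K,T \right)} = -6 - K$ ($W{\left(K,T \right)} = \left(6 + K\right) 1 \left(1 - 2\right) = \left(6 + K\right) 1 \left(-1\right) = \left(6 + K\right) \left(-1\right) = -6 - K$)
$-14 + W{\left(-1,2 \right)} \left(6 + J{\left(4 \right)}\right) = -14 + \left(-6 - -1\right) \left(6 + 2 \cdot 4 \frac{1}{1 + 4}\right) = -14 + \left(-6 + 1\right) \left(6 + 2 \cdot 4 \cdot \frac{1}{5}\right) = -14 - 5 \left(6 + 2 \cdot 4 \cdot \frac{1}{5}\right) = -14 - 5 \left(6 + \frac{8}{5}\right) = -14 - 38 = -52$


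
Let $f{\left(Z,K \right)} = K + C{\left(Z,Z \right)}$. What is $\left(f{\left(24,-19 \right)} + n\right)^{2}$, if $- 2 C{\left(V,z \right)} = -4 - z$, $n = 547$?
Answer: $293764$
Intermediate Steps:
$C{\left(V,z \right)} = 2 + \frac{z}{2}$ ($C{\left(V,z \right)} = - \frac{-4 - z}{2} = 2 + \frac{z}{2}$)
$f{\left(Z,K \right)} = 2 + K + \frac{Z}{2}$ ($f{\left(Z,K \right)} = K + \left(2 + \frac{Z}{2}\right) = 2 + K + \frac{Z}{2}$)
$\left(f{\left(24,-19 \right)} + n\right)^{2} = \left(\left(2 - 19 + \frac{1}{2} \cdot 24\right) + 547\right)^{2} = \left(\left(2 - 19 + 12\right) + 547\right)^{2} = \left(-5 + 547\right)^{2} = 542^{2} = 293764$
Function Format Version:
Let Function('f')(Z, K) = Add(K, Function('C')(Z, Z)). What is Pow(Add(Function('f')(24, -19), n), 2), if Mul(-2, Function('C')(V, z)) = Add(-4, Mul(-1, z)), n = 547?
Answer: 293764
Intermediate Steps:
Function('C')(V, z) = Add(2, Mul(Rational(1, 2), z)) (Function('C')(V, z) = Mul(Rational(-1, 2), Add(-4, Mul(-1, z))) = Add(2, Mul(Rational(1, 2), z)))
Function('f')(Z, K) = Add(2, K, Mul(Rational(1, 2), Z)) (Function('f')(Z, K) = Add(K, Add(2, Mul(Rational(1, 2), Z))) = Add(2, K, Mul(Rational(1, 2), Z)))
Pow(Add(Function('f')(24, -19), n), 2) = Pow(Add(Add(2, -19, Mul(Rational(1, 2), 24)), 547), 2) = Pow(Add(Add(2, -19, 12), 547), 2) = Pow(Add(-5, 547), 2) = Pow(542, 2) = 293764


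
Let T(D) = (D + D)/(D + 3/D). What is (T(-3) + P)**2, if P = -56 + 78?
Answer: 2209/4 ≈ 552.25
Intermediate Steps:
P = 22
T(D) = 2*D/(D + 3/D) (T(D) = (2*D)/(D + 3/D) = 2*D/(D + 3/D))
(T(-3) + P)**2 = (2*(-3)**2/(3 + (-3)**2) + 22)**2 = (2*9/(3 + 9) + 22)**2 = (2*9/12 + 22)**2 = (2*9*(1/12) + 22)**2 = (3/2 + 22)**2 = (47/2)**2 = 2209/4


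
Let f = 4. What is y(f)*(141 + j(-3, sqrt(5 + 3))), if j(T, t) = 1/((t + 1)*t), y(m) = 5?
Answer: 4940/7 - 5*sqrt(2)/28 ≈ 705.46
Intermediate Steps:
j(T, t) = 1/(t*(1 + t)) (j(T, t) = 1/((1 + t)*t) = 1/(t*(1 + t)))
y(f)*(141 + j(-3, sqrt(5 + 3))) = 5*(141 + 1/((sqrt(5 + 3))*(1 + sqrt(5 + 3)))) = 5*(141 + 1/((sqrt(8))*(1 + sqrt(8)))) = 5*(141 + 1/(((2*sqrt(2)))*(1 + 2*sqrt(2)))) = 5*(141 + (sqrt(2)/4)/(1 + 2*sqrt(2))) = 5*(141 + sqrt(2)/(4*(1 + 2*sqrt(2)))) = 705 + 5*sqrt(2)/(4*(1 + 2*sqrt(2)))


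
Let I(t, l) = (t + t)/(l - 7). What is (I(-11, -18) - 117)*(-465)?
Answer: 269979/5 ≈ 53996.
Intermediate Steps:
I(t, l) = 2*t/(-7 + l) (I(t, l) = (2*t)/(-7 + l) = 2*t/(-7 + l))
(I(-11, -18) - 117)*(-465) = (2*(-11)/(-7 - 18) - 117)*(-465) = (2*(-11)/(-25) - 117)*(-465) = (2*(-11)*(-1/25) - 117)*(-465) = (22/25 - 117)*(-465) = -2903/25*(-465) = 269979/5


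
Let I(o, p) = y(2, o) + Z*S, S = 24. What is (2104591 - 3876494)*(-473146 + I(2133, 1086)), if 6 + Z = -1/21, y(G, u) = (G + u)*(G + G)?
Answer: 823493944282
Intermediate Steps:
y(G, u) = 2*G*(G + u) (y(G, u) = (G + u)*(2*G) = 2*G*(G + u))
Z = -127/21 (Z = -6 - 1/21 = -127/21 ≈ -6.0476)
I(o, p) = -960/7 + 4*o (I(o, p) = 2*2*(2 + o) - 127/21*24 = (8 + 4*o) - 1016/7 = -960/7 + 4*o)
(2104591 - 3876494)*(-473146 + I(2133, 1086)) = (2104591 - 3876494)*(-473146 + (-960/7 + 4*2133)) = -1771903*(-473146 + (-960/7 + 8532)) = -1771903*(-473146 + 58764/7) = -1771903*(-3253258/7) = 823493944282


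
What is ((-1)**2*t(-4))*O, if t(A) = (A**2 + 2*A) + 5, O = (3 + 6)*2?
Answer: 234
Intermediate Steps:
O = 18 (O = 9*2 = 18)
t(A) = 5 + A**2 + 2*A
((-1)**2*t(-4))*O = ((-1)**2*(5 + (-4)**2 + 2*(-4)))*18 = (1*(5 + 16 - 8))*18 = (1*13)*18 = 13*18 = 234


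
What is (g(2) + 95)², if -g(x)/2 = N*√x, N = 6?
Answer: 9313 - 2280*√2 ≈ 6088.6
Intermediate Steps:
g(x) = -12*√x
(g(2) + 95)² = (-12*√2 + 95)² = (95 - 12*√2)²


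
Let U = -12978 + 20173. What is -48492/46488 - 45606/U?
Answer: -205752639/27873430 ≈ -7.3817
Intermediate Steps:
U = 7195
-48492/46488 - 45606/U = -48492/46488 - 45606/7195 = -48492*1/46488 - 45606*1/7195 = -4041/3874 - 45606/7195 = -205752639/27873430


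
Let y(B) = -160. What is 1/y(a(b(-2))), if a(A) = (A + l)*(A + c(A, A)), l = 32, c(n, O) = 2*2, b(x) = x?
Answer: -1/160 ≈ -0.0062500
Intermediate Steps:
c(n, O) = 4
a(A) = (4 + A)*(32 + A) (a(A) = (A + 32)*(A + 4) = (32 + A)*(4 + A) = (4 + A)*(32 + A))
1/y(a(b(-2))) = 1/(-160) = -1/160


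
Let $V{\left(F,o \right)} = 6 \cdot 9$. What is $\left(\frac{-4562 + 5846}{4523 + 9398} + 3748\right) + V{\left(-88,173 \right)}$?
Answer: $\frac{52928926}{13921} \approx 3802.1$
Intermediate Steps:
$V{\left(F,o \right)} = 54$
$\left(\frac{-4562 + 5846}{4523 + 9398} + 3748\right) + V{\left(-88,173 \right)} = \left(\frac{-4562 + 5846}{4523 + 9398} + 3748\right) + 54 = \left(\frac{1284}{13921} + 3748\right) + 54 = \frac{52177192}{13921} + 54 = \frac{52928926}{13921}$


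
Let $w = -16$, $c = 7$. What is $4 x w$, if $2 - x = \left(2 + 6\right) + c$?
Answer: $832$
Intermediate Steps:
$x = -13$ ($x = 2 - \left(\left(2 + 6\right) + 7\right) = 2 - \left(8 + 7\right) = 2 - 15 = -13$)
$4 x w = 4 \left(-13\right) \left(-16\right) = \left(-52\right) \left(-16\right) = 832$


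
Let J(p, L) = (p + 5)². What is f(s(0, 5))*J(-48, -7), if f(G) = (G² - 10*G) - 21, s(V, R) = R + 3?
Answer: -68413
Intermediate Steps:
s(V, R) = 3 + R
J(p, L) = (5 + p)²
f(G) = -21 + G² - 10*G
f(s(0, 5))*J(-48, -7) = (-21 + (3 + 5)² - 10*(3 + 5))*(5 - 48)² = (-21 + 8² - 10*8)*(-43)² = (-21 + 64 - 80)*1849 = -37*1849 = -68413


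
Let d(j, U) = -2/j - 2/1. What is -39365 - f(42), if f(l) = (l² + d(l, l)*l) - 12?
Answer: -41031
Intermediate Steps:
d(j, U) = -2 - 2/j (d(j, U) = -2/j - 2*1 = -2/j - 2 = -2 - 2/j)
f(l) = -12 + l² + l*(-2 - 2/l) (f(l) = (l² + (-2 - 2/l)*l) - 12 = (l² + l*(-2 - 2/l)) - 12 = -12 + l² + l*(-2 - 2/l))
-39365 - f(42) = -39365 - (-14 + 42² - 2*42) = -39365 - (-14 + 1764 - 84) = -39365 - 1*1666 = -39365 - 1666 = -41031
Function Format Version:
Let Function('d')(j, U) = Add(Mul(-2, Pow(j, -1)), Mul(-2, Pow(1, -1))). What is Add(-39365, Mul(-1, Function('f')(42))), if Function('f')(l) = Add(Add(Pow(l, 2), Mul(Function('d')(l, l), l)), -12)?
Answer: -41031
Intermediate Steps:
Function('d')(j, U) = Add(-2, Mul(-2, Pow(j, -1))) (Function('d')(j, U) = Add(Mul(-2, Pow(j, -1)), Mul(-2, 1)) = Add(Mul(-2, Pow(j, -1)), -2) = Add(-2, Mul(-2, Pow(j, -1))))
Function('f')(l) = Add(-12, Pow(l, 2), Mul(l, Add(-2, Mul(-2, Pow(l, -1))))) (Function('f')(l) = Add(Add(Pow(l, 2), Mul(Add(-2, Mul(-2, Pow(l, -1))), l)), -12) = Add(Add(Pow(l, 2), Mul(l, Add(-2, Mul(-2, Pow(l, -1))))), -12) = Add(-12, Pow(l, 2), Mul(l, Add(-2, Mul(-2, Pow(l, -1))))))
Add(-39365, Mul(-1, Function('f')(42))) = Add(-39365, Mul(-1, Add(-14, Pow(42, 2), Mul(-2, 42)))) = Add(-39365, Mul(-1, Add(-14, 1764, -84))) = Add(-39365, Mul(-1, 1666)) = Add(-39365, -1666) = -41031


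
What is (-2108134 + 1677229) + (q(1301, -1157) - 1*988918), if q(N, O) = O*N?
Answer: -2925080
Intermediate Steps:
q(N, O) = N*O
(-2108134 + 1677229) + (q(1301, -1157) - 1*988918) = (-2108134 + 1677229) + (1301*(-1157) - 1*988918) = -430905 + (-1505257 - 988918) = -430905 - 2494175 = -2925080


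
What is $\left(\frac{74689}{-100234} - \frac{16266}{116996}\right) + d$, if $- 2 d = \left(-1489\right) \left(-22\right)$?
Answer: $- \frac{24010815756468}{1465872133} \approx -16380.0$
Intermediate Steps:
$d = -16379$ ($d = - \frac{\left(-1489\right) \left(-22\right)}{2} = \left(- \frac{1}{2}\right) 32758 = -16379$)
$\left(\frac{74689}{-100234} - \frac{16266}{116996}\right) + d = \left(\frac{74689}{-100234} - \frac{16266}{116996}\right) - 16379 = \left(74689 \left(- \frac{1}{100234}\right) - \frac{8133}{58498}\right) - 16379 = \left(- \frac{74689}{100234} - \frac{8133}{58498}\right) - 16379 = - \frac{1296090061}{1465872133} - 16379 = - \frac{24010815756468}{1465872133}$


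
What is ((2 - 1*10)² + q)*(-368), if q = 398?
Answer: -170016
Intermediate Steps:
((2 - 1*10)² + q)*(-368) = ((2 - 1*10)² + 398)*(-368) = ((2 - 10)² + 398)*(-368) = ((-8)² + 398)*(-368) = (64 + 398)*(-368) = 462*(-368) = -170016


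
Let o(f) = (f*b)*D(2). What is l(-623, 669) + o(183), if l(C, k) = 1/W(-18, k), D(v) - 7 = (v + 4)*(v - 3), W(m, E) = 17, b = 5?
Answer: 15556/17 ≈ 915.06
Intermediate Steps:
D(v) = 7 + (-3 + v)*(4 + v) (D(v) = 7 + (v + 4)*(v - 3) = 7 + (4 + v)*(-3 + v) = 7 + (-3 + v)*(4 + v))
l(C, k) = 1/17
o(f) = 5*f (o(f) = (f*5)*(-5 + 2 + 2**2) = (5*f)*(-5 + 2 + 4) = (5*f)*1 = 5*f)
l(-623, 669) + o(183) = 1/17 + 5*183 = 1/17 + 915 = 15556/17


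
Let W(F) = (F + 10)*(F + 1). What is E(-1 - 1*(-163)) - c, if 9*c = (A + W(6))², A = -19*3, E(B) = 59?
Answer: -2494/9 ≈ -277.11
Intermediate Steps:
W(F) = (1 + F)*(10 + F) (W(F) = (10 + F)*(1 + F) = (1 + F)*(10 + F))
A = -57
c = 3025/9 (c = (-57 + (10 + 6² + 11*6))²/9 = (-57 + (10 + 36 + 66))²/9 = (-57 + 112)²/9 = (⅑)*55² = (⅑)*3025 = 3025/9 ≈ 336.11)
E(-1 - 1*(-163)) - c = 59 - 1*3025/9 = 59 - 3025/9 = -2494/9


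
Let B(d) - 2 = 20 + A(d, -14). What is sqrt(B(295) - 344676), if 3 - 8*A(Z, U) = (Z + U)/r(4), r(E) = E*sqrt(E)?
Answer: I*sqrt(22058113)/8 ≈ 587.08*I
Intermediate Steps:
r(E) = E**(3/2)
A(Z, U) = 3/8 - U/64 - Z/64 (A(Z, U) = 3/8 - (Z + U)/(8*(4**(3/2))) = 3/8 - (U + Z)/(8*8) = 3/8 - (U/8 + Z/8)/8 = 3/8 + (-U/64 - Z/64) = 3/8 - U/64 - Z/64)
B(d) = 723/32 - d/64 (B(d) = 2 + (20 + (3/8 - 1/64*(-14) - d/64)) = 2 + (20 + (3/8 + 7/32 - d/64)) = 2 + (20 + (19/32 - d/64)) = 2 + (659/32 - d/64) = 723/32 - d/64)
sqrt(B(295) - 344676) = sqrt((723/32 - 1/64*295) - 344676) = sqrt((723/32 - 295/64) - 344676) = sqrt(1151/64 - 344676) = sqrt(-22058113/64) = I*sqrt(22058113)/8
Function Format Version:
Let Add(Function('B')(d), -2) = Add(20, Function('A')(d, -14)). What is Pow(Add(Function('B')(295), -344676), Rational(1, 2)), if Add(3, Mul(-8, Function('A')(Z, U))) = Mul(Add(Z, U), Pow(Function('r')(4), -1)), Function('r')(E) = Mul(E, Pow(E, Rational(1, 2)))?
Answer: Mul(Rational(1, 8), I, Pow(22058113, Rational(1, 2))) ≈ Mul(587.08, I)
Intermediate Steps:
Function('r')(E) = Pow(E, Rational(3, 2))
Function('A')(Z, U) = Add(Rational(3, 8), Mul(Rational(-1, 64), U), Mul(Rational(-1, 64), Z)) (Function('A')(Z, U) = Add(Rational(3, 8), Mul(Rational(-1, 8), Mul(Add(Z, U), Pow(Pow(4, Rational(3, 2)), -1)))) = Add(Rational(3, 8), Mul(Rational(-1, 8), Mul(Add(U, Z), Pow(8, -1)))) = Add(Rational(3, 8), Mul(Rational(-1, 8), Mul(Add(U, Z), Rational(1, 8)))) = Add(Rational(3, 8), Mul(Rational(-1, 8), Add(Mul(Rational(1, 8), U), Mul(Rational(1, 8), Z)))) = Add(Rational(3, 8), Add(Mul(Rational(-1, 64), U), Mul(Rational(-1, 64), Z))) = Add(Rational(3, 8), Mul(Rational(-1, 64), U), Mul(Rational(-1, 64), Z)))
Function('B')(d) = Add(Rational(723, 32), Mul(Rational(-1, 64), d)) (Function('B')(d) = Add(2, Add(20, Add(Rational(3, 8), Mul(Rational(-1, 64), -14), Mul(Rational(-1, 64), d)))) = Add(2, Add(20, Add(Rational(3, 8), Rational(7, 32), Mul(Rational(-1, 64), d)))) = Add(2, Add(20, Add(Rational(19, 32), Mul(Rational(-1, 64), d)))) = Add(2, Add(Rational(659, 32), Mul(Rational(-1, 64), d))) = Add(Rational(723, 32), Mul(Rational(-1, 64), d)))
Pow(Add(Function('B')(295), -344676), Rational(1, 2)) = Pow(Add(Add(Rational(723, 32), Mul(Rational(-1, 64), 295)), -344676), Rational(1, 2)) = Pow(Add(Add(Rational(723, 32), Rational(-295, 64)), -344676), Rational(1, 2)) = Pow(Add(Rational(1151, 64), -344676), Rational(1, 2)) = Pow(Rational(-22058113, 64), Rational(1, 2)) = Mul(Rational(1, 8), I, Pow(22058113, Rational(1, 2)))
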